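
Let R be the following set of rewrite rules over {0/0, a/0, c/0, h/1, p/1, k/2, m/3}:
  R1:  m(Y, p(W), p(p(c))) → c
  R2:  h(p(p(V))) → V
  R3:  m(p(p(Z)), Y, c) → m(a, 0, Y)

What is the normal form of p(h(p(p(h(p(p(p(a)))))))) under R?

1. p(h(p(p(h(p(p(p(a))))))))  →  p(h(p(p(p(a)))))   [R2 at 1]
2. p(h(p(p(p(a)))))  →  p(p(a))   [R2 at 1]

p(p(a))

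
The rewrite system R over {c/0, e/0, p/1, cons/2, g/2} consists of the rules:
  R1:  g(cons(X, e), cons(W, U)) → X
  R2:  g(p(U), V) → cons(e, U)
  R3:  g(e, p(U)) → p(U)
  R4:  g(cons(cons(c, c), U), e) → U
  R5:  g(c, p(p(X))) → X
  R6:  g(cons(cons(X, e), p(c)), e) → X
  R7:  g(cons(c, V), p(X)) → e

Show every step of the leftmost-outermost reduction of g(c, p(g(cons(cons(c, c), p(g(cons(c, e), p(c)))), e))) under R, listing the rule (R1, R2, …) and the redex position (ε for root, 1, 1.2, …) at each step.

e

1. g(c, p(g(cons(cons(c, c), p(g(cons(c, e), p(c)))), e)))  →  g(c, p(p(g(cons(c, e), p(c)))))   [R4 at 2.1]
2. g(c, p(p(g(cons(c, e), p(c)))))  →  g(cons(c, e), p(c))   [R5 at ε]
3. g(cons(c, e), p(c))  →  e   [R7 at ε]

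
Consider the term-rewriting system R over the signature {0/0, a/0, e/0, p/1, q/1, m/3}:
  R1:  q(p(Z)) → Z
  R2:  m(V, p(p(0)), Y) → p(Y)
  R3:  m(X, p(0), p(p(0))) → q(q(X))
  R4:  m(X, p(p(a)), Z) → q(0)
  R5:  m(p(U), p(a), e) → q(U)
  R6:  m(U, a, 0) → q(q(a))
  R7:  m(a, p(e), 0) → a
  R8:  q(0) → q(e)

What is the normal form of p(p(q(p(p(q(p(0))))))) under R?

1. p(p(q(p(p(q(p(0)))))))  →  p(p(p(q(p(0)))))   [R1 at 1.1]
2. p(p(p(q(p(0)))))  →  p(p(p(0)))   [R1 at 1.1.1]

p(p(p(0)))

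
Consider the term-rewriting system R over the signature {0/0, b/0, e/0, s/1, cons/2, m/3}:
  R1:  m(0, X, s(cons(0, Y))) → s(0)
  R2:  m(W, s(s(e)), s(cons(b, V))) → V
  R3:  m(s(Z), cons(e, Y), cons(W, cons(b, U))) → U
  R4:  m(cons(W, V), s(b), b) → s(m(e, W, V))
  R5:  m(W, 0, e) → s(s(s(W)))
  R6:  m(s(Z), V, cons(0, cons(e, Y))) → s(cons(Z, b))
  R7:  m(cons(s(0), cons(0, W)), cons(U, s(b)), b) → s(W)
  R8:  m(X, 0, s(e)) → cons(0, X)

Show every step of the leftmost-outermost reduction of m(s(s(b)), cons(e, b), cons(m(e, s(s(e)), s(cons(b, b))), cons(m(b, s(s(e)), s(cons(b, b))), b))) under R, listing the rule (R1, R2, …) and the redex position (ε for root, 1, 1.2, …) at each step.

b

1. m(s(s(b)), cons(e, b), cons(m(e, s(s(e)), s(cons(b, b))), cons(m(b, s(s(e)), s(cons(b, b))), b)))  →  m(s(s(b)), cons(e, b), cons(b, cons(m(b, s(s(e)), s(cons(b, b))), b)))   [R2 at 3.1]
2. m(s(s(b)), cons(e, b), cons(b, cons(m(b, s(s(e)), s(cons(b, b))), b)))  →  m(s(s(b)), cons(e, b), cons(b, cons(b, b)))   [R2 at 3.2.1]
3. m(s(s(b)), cons(e, b), cons(b, cons(b, b)))  →  b   [R3 at ε]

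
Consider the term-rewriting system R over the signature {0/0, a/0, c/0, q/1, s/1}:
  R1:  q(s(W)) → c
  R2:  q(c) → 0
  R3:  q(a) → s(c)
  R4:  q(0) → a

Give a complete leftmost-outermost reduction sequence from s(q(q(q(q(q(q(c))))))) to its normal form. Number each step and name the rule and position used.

1. s(q(q(q(q(q(q(c)))))))  →  s(q(q(q(q(q(0))))))   [R2 at 1.1.1.1.1.1]
2. s(q(q(q(q(q(0))))))  →  s(q(q(q(q(a)))))   [R4 at 1.1.1.1.1]
3. s(q(q(q(q(a)))))  →  s(q(q(q(s(c)))))   [R3 at 1.1.1.1]
4. s(q(q(q(s(c)))))  →  s(q(q(c)))   [R1 at 1.1.1]
5. s(q(q(c)))  →  s(q(0))   [R2 at 1.1]
6. s(q(0))  →  s(a)   [R4 at 1]

s(a)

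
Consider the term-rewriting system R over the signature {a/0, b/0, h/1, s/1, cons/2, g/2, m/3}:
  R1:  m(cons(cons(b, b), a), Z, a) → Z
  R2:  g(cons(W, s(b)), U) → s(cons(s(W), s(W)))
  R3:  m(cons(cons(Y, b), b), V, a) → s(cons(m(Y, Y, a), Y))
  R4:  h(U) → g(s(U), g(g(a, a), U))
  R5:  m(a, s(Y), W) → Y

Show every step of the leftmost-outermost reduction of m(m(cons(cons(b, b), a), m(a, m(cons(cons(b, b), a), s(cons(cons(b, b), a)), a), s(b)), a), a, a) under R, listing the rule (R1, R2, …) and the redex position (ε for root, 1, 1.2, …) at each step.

a

1. m(m(cons(cons(b, b), a), m(a, m(cons(cons(b, b), a), s(cons(cons(b, b), a)), a), s(b)), a), a, a)  →  m(m(a, m(cons(cons(b, b), a), s(cons(cons(b, b), a)), a), s(b)), a, a)   [R1 at 1]
2. m(m(a, m(cons(cons(b, b), a), s(cons(cons(b, b), a)), a), s(b)), a, a)  →  m(m(a, s(cons(cons(b, b), a)), s(b)), a, a)   [R1 at 1.2]
3. m(m(a, s(cons(cons(b, b), a)), s(b)), a, a)  →  m(cons(cons(b, b), a), a, a)   [R5 at 1]
4. m(cons(cons(b, b), a), a, a)  →  a   [R1 at ε]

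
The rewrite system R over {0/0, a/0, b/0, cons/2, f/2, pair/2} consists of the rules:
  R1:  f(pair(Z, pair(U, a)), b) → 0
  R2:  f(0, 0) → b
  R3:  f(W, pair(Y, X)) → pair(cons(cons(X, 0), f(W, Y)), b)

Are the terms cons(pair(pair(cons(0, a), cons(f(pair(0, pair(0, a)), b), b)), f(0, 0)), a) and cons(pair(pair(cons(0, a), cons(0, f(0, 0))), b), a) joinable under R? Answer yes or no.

yes — NF(t₁) = cons(pair(pair(cons(0, a), cons(0, b)), b), a), NF(t₂) = cons(pair(pair(cons(0, a), cons(0, b)), b), a)

Reduce t₁ = cons(pair(pair(cons(0, a), cons(f(pair(0, pair(0, a)), b), b)), f(0, 0)), a):
1. cons(pair(pair(cons(0, a), cons(f(pair(0, pair(0, a)), b), b)), f(0, 0)), a)  →  cons(pair(pair(cons(0, a), cons(0, b)), f(0, 0)), a)   [R1 at 1.1.2.1]
2. cons(pair(pair(cons(0, a), cons(0, b)), f(0, 0)), a)  →  cons(pair(pair(cons(0, a), cons(0, b)), b), a)   [R2 at 1.2]

Reduce t₂ = cons(pair(pair(cons(0, a), cons(0, f(0, 0))), b), a):
1. cons(pair(pair(cons(0, a), cons(0, f(0, 0))), b), a)  →  cons(pair(pair(cons(0, a), cons(0, b)), b), a)   [R2 at 1.1.2.2]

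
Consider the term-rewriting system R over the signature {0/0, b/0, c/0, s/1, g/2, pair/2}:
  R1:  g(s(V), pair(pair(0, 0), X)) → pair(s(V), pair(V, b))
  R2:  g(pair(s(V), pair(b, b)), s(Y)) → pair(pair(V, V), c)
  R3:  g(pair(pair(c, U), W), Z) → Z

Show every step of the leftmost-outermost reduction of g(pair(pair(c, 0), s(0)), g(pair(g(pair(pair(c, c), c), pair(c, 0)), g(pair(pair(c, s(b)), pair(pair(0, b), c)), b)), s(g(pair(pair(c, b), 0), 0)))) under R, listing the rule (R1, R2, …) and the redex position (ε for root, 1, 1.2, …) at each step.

1. g(pair(pair(c, 0), s(0)), g(pair(g(pair(pair(c, c), c), pair(c, 0)), g(pair(pair(c, s(b)), pair(pair(0, b), c)), b)), s(g(pair(pair(c, b), 0), 0))))  →  g(pair(g(pair(pair(c, c), c), pair(c, 0)), g(pair(pair(c, s(b)), pair(pair(0, b), c)), b)), s(g(pair(pair(c, b), 0), 0)))   [R3 at ε]
2. g(pair(g(pair(pair(c, c), c), pair(c, 0)), g(pair(pair(c, s(b)), pair(pair(0, b), c)), b)), s(g(pair(pair(c, b), 0), 0)))  →  g(pair(pair(c, 0), g(pair(pair(c, s(b)), pair(pair(0, b), c)), b)), s(g(pair(pair(c, b), 0), 0)))   [R3 at 1.1]
3. g(pair(pair(c, 0), g(pair(pair(c, s(b)), pair(pair(0, b), c)), b)), s(g(pair(pair(c, b), 0), 0)))  →  s(g(pair(pair(c, b), 0), 0))   [R3 at ε]
4. s(g(pair(pair(c, b), 0), 0))  →  s(0)   [R3 at 1]

s(0)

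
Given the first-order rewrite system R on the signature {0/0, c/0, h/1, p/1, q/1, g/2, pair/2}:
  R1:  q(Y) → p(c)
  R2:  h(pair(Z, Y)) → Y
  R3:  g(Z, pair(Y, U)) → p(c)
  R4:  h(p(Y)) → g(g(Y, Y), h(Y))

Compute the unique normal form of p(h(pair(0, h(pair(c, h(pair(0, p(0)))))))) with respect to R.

p(p(0))

1. p(h(pair(0, h(pair(c, h(pair(0, p(0))))))))  →  p(h(pair(c, h(pair(0, p(0))))))   [R2 at 1]
2. p(h(pair(c, h(pair(0, p(0))))))  →  p(h(pair(0, p(0))))   [R2 at 1]
3. p(h(pair(0, p(0))))  →  p(p(0))   [R2 at 1]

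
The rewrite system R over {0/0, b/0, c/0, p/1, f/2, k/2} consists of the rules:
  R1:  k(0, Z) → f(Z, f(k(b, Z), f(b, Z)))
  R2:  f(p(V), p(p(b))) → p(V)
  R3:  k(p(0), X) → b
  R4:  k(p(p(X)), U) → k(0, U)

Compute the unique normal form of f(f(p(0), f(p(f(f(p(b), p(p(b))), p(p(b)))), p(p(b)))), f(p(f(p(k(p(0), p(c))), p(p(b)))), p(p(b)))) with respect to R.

p(0)

1. f(f(p(0), f(p(f(f(p(b), p(p(b))), p(p(b)))), p(p(b)))), f(p(f(p(k(p(0), p(c))), p(p(b)))), p(p(b))))  →  f(f(p(0), p(f(f(p(b), p(p(b))), p(p(b))))), f(p(f(p(k(p(0), p(c))), p(p(b)))), p(p(b))))   [R2 at 1.2]
2. f(f(p(0), p(f(f(p(b), p(p(b))), p(p(b))))), f(p(f(p(k(p(0), p(c))), p(p(b)))), p(p(b))))  →  f(f(p(0), p(f(p(b), p(p(b))))), f(p(f(p(k(p(0), p(c))), p(p(b)))), p(p(b))))   [R2 at 1.2.1.1]
3. f(f(p(0), p(f(p(b), p(p(b))))), f(p(f(p(k(p(0), p(c))), p(p(b)))), p(p(b))))  →  f(f(p(0), p(p(b))), f(p(f(p(k(p(0), p(c))), p(p(b)))), p(p(b))))   [R2 at 1.2.1]
4. f(f(p(0), p(p(b))), f(p(f(p(k(p(0), p(c))), p(p(b)))), p(p(b))))  →  f(p(0), f(p(f(p(k(p(0), p(c))), p(p(b)))), p(p(b))))   [R2 at 1]
5. f(p(0), f(p(f(p(k(p(0), p(c))), p(p(b)))), p(p(b))))  →  f(p(0), p(f(p(k(p(0), p(c))), p(p(b)))))   [R2 at 2]
6. f(p(0), p(f(p(k(p(0), p(c))), p(p(b)))))  →  f(p(0), p(p(k(p(0), p(c)))))   [R2 at 2.1]
7. f(p(0), p(p(k(p(0), p(c)))))  →  f(p(0), p(p(b)))   [R3 at 2.1.1]
8. f(p(0), p(p(b)))  →  p(0)   [R2 at ε]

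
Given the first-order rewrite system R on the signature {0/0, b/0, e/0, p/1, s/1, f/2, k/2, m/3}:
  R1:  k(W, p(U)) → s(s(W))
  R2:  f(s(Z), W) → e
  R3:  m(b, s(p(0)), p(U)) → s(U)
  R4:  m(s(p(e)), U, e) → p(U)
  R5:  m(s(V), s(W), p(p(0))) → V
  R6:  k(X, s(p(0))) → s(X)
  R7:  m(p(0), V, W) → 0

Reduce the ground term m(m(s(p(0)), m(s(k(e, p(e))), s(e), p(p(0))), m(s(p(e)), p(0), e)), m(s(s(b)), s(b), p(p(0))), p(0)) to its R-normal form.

0

1. m(m(s(p(0)), m(s(k(e, p(e))), s(e), p(p(0))), m(s(p(e)), p(0), e)), m(s(s(b)), s(b), p(p(0))), p(0))  →  m(m(s(p(0)), k(e, p(e)), m(s(p(e)), p(0), e)), m(s(s(b)), s(b), p(p(0))), p(0))   [R5 at 1.2]
2. m(m(s(p(0)), k(e, p(e)), m(s(p(e)), p(0), e)), m(s(s(b)), s(b), p(p(0))), p(0))  →  m(m(s(p(0)), s(s(e)), m(s(p(e)), p(0), e)), m(s(s(b)), s(b), p(p(0))), p(0))   [R1 at 1.2]
3. m(m(s(p(0)), s(s(e)), m(s(p(e)), p(0), e)), m(s(s(b)), s(b), p(p(0))), p(0))  →  m(m(s(p(0)), s(s(e)), p(p(0))), m(s(s(b)), s(b), p(p(0))), p(0))   [R4 at 1.3]
4. m(m(s(p(0)), s(s(e)), p(p(0))), m(s(s(b)), s(b), p(p(0))), p(0))  →  m(p(0), m(s(s(b)), s(b), p(p(0))), p(0))   [R5 at 1]
5. m(p(0), m(s(s(b)), s(b), p(p(0))), p(0))  →  0   [R7 at ε]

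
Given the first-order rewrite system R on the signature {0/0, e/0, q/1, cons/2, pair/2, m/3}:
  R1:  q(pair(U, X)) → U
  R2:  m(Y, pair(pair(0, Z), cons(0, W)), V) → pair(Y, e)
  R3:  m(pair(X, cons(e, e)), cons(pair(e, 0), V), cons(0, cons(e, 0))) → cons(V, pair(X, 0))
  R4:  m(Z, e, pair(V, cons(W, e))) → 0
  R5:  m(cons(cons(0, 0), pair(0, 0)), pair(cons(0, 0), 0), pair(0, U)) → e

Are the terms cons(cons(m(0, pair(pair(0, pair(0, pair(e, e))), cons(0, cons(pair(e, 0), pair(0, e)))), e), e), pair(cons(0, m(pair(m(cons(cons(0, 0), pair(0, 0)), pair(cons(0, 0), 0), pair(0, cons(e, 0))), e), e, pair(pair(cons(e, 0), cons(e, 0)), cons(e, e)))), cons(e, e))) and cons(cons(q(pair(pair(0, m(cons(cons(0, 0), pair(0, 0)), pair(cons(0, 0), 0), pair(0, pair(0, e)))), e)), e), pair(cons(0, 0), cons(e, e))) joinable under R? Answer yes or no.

Reduce t₁ = cons(cons(m(0, pair(pair(0, pair(0, pair(e, e))), cons(0, cons(pair(e, 0), pair(0, e)))), e), e), pair(cons(0, m(pair(m(cons(cons(0, 0), pair(0, 0)), pair(cons(0, 0), 0), pair(0, cons(e, 0))), e), e, pair(pair(cons(e, 0), cons(e, 0)), cons(e, e)))), cons(e, e))):
1. cons(cons(m(0, pair(pair(0, pair(0, pair(e, e))), cons(0, cons(pair(e, 0), pair(0, e)))), e), e), pair(cons(0, m(pair(m(cons(cons(0, 0), pair(0, 0)), pair(cons(0, 0), 0), pair(0, cons(e, 0))), e), e, pair(pair(cons(e, 0), cons(e, 0)), cons(e, e)))), cons(e, e)))  →  cons(cons(pair(0, e), e), pair(cons(0, m(pair(m(cons(cons(0, 0), pair(0, 0)), pair(cons(0, 0), 0), pair(0, cons(e, 0))), e), e, pair(pair(cons(e, 0), cons(e, 0)), cons(e, e)))), cons(e, e)))   [R2 at 1.1]
2. cons(cons(pair(0, e), e), pair(cons(0, m(pair(m(cons(cons(0, 0), pair(0, 0)), pair(cons(0, 0), 0), pair(0, cons(e, 0))), e), e, pair(pair(cons(e, 0), cons(e, 0)), cons(e, e)))), cons(e, e)))  →  cons(cons(pair(0, e), e), pair(cons(0, 0), cons(e, e)))   [R4 at 2.1.2]

Reduce t₂ = cons(cons(q(pair(pair(0, m(cons(cons(0, 0), pair(0, 0)), pair(cons(0, 0), 0), pair(0, pair(0, e)))), e)), e), pair(cons(0, 0), cons(e, e))):
1. cons(cons(q(pair(pair(0, m(cons(cons(0, 0), pair(0, 0)), pair(cons(0, 0), 0), pair(0, pair(0, e)))), e)), e), pair(cons(0, 0), cons(e, e)))  →  cons(cons(pair(0, m(cons(cons(0, 0), pair(0, 0)), pair(cons(0, 0), 0), pair(0, pair(0, e)))), e), pair(cons(0, 0), cons(e, e)))   [R1 at 1.1]
2. cons(cons(pair(0, m(cons(cons(0, 0), pair(0, 0)), pair(cons(0, 0), 0), pair(0, pair(0, e)))), e), pair(cons(0, 0), cons(e, e)))  →  cons(cons(pair(0, e), e), pair(cons(0, 0), cons(e, e)))   [R5 at 1.1.2]

yes — NF(t₁) = cons(cons(pair(0, e), e), pair(cons(0, 0), cons(e, e))), NF(t₂) = cons(cons(pair(0, e), e), pair(cons(0, 0), cons(e, e)))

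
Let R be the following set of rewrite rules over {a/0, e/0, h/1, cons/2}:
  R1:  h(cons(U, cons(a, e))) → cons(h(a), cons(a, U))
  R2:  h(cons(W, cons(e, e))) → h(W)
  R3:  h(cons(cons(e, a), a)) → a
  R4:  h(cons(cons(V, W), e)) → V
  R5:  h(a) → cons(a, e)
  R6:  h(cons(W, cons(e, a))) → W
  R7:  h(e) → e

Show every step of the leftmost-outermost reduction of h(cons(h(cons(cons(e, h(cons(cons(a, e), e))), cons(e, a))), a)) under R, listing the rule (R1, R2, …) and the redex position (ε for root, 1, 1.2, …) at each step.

a

1. h(cons(h(cons(cons(e, h(cons(cons(a, e), e))), cons(e, a))), a))  →  h(cons(cons(e, h(cons(cons(a, e), e))), a))   [R6 at 1.1]
2. h(cons(cons(e, h(cons(cons(a, e), e))), a))  →  h(cons(cons(e, a), a))   [R4 at 1.1.2]
3. h(cons(cons(e, a), a))  →  a   [R3 at ε]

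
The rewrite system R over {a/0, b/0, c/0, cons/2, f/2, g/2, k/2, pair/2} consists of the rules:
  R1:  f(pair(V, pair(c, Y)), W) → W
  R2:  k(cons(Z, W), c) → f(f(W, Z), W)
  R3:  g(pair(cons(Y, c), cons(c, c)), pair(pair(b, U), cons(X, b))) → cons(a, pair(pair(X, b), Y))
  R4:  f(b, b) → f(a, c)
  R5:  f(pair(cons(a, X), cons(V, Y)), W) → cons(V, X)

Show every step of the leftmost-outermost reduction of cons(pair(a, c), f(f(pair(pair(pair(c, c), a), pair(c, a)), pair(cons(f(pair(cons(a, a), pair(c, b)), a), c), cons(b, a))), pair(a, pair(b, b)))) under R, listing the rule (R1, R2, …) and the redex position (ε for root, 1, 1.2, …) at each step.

cons(pair(a, c), cons(b, c))

1. cons(pair(a, c), f(f(pair(pair(pair(c, c), a), pair(c, a)), pair(cons(f(pair(cons(a, a), pair(c, b)), a), c), cons(b, a))), pair(a, pair(b, b))))  →  cons(pair(a, c), f(pair(cons(f(pair(cons(a, a), pair(c, b)), a), c), cons(b, a)), pair(a, pair(b, b))))   [R1 at 2.1]
2. cons(pair(a, c), f(pair(cons(f(pair(cons(a, a), pair(c, b)), a), c), cons(b, a)), pair(a, pair(b, b))))  →  cons(pair(a, c), f(pair(cons(a, c), cons(b, a)), pair(a, pair(b, b))))   [R1 at 2.1.1.1]
3. cons(pair(a, c), f(pair(cons(a, c), cons(b, a)), pair(a, pair(b, b))))  →  cons(pair(a, c), cons(b, c))   [R5 at 2]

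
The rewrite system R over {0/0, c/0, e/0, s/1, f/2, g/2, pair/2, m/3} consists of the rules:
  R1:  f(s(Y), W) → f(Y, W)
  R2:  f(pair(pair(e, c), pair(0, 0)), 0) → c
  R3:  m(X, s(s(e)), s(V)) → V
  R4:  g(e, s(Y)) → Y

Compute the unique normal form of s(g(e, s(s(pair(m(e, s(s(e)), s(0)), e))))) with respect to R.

s(s(pair(0, e)))

1. s(g(e, s(s(pair(m(e, s(s(e)), s(0)), e)))))  →  s(s(pair(m(e, s(s(e)), s(0)), e)))   [R4 at 1]
2. s(s(pair(m(e, s(s(e)), s(0)), e)))  →  s(s(pair(0, e)))   [R3 at 1.1.1]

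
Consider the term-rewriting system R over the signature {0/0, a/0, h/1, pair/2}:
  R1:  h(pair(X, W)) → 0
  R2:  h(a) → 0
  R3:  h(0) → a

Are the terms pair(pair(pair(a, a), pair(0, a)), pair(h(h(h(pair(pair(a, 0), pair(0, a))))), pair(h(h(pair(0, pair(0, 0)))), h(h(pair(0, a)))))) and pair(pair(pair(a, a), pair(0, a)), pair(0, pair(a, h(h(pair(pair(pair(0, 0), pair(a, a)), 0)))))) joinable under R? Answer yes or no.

yes — NF(t₁) = pair(pair(pair(a, a), pair(0, a)), pair(0, pair(a, a))), NF(t₂) = pair(pair(pair(a, a), pair(0, a)), pair(0, pair(a, a)))

Reduce t₁ = pair(pair(pair(a, a), pair(0, a)), pair(h(h(h(pair(pair(a, 0), pair(0, a))))), pair(h(h(pair(0, pair(0, 0)))), h(h(pair(0, a)))))):
1. pair(pair(pair(a, a), pair(0, a)), pair(h(h(h(pair(pair(a, 0), pair(0, a))))), pair(h(h(pair(0, pair(0, 0)))), h(h(pair(0, a))))))  →  pair(pair(pair(a, a), pair(0, a)), pair(h(h(0)), pair(h(h(pair(0, pair(0, 0)))), h(h(pair(0, a))))))   [R1 at 2.1.1.1]
2. pair(pair(pair(a, a), pair(0, a)), pair(h(h(0)), pair(h(h(pair(0, pair(0, 0)))), h(h(pair(0, a))))))  →  pair(pair(pair(a, a), pair(0, a)), pair(h(a), pair(h(h(pair(0, pair(0, 0)))), h(h(pair(0, a))))))   [R3 at 2.1.1]
3. pair(pair(pair(a, a), pair(0, a)), pair(h(a), pair(h(h(pair(0, pair(0, 0)))), h(h(pair(0, a))))))  →  pair(pair(pair(a, a), pair(0, a)), pair(0, pair(h(h(pair(0, pair(0, 0)))), h(h(pair(0, a))))))   [R2 at 2.1]
4. pair(pair(pair(a, a), pair(0, a)), pair(0, pair(h(h(pair(0, pair(0, 0)))), h(h(pair(0, a))))))  →  pair(pair(pair(a, a), pair(0, a)), pair(0, pair(h(0), h(h(pair(0, a))))))   [R1 at 2.2.1.1]
5. pair(pair(pair(a, a), pair(0, a)), pair(0, pair(h(0), h(h(pair(0, a))))))  →  pair(pair(pair(a, a), pair(0, a)), pair(0, pair(a, h(h(pair(0, a))))))   [R3 at 2.2.1]
6. pair(pair(pair(a, a), pair(0, a)), pair(0, pair(a, h(h(pair(0, a))))))  →  pair(pair(pair(a, a), pair(0, a)), pair(0, pair(a, h(0))))   [R1 at 2.2.2.1]
7. pair(pair(pair(a, a), pair(0, a)), pair(0, pair(a, h(0))))  →  pair(pair(pair(a, a), pair(0, a)), pair(0, pair(a, a)))   [R3 at 2.2.2]

Reduce t₂ = pair(pair(pair(a, a), pair(0, a)), pair(0, pair(a, h(h(pair(pair(pair(0, 0), pair(a, a)), 0)))))):
1. pair(pair(pair(a, a), pair(0, a)), pair(0, pair(a, h(h(pair(pair(pair(0, 0), pair(a, a)), 0))))))  →  pair(pair(pair(a, a), pair(0, a)), pair(0, pair(a, h(0))))   [R1 at 2.2.2.1]
2. pair(pair(pair(a, a), pair(0, a)), pair(0, pair(a, h(0))))  →  pair(pair(pair(a, a), pair(0, a)), pair(0, pair(a, a)))   [R3 at 2.2.2]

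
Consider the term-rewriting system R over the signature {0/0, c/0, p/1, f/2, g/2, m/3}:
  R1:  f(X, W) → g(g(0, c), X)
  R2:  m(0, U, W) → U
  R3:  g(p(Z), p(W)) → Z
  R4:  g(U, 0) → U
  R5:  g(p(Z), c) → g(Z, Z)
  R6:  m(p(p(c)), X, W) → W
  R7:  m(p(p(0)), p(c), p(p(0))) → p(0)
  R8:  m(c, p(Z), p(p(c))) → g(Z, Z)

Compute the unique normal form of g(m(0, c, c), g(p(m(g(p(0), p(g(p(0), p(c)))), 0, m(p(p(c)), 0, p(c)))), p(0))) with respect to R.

1. g(m(0, c, c), g(p(m(g(p(0), p(g(p(0), p(c)))), 0, m(p(p(c)), 0, p(c)))), p(0)))  →  g(c, g(p(m(g(p(0), p(g(p(0), p(c)))), 0, m(p(p(c)), 0, p(c)))), p(0)))   [R2 at 1]
2. g(c, g(p(m(g(p(0), p(g(p(0), p(c)))), 0, m(p(p(c)), 0, p(c)))), p(0)))  →  g(c, m(g(p(0), p(g(p(0), p(c)))), 0, m(p(p(c)), 0, p(c))))   [R3 at 2]
3. g(c, m(g(p(0), p(g(p(0), p(c)))), 0, m(p(p(c)), 0, p(c))))  →  g(c, m(0, 0, m(p(p(c)), 0, p(c))))   [R3 at 2.1]
4. g(c, m(0, 0, m(p(p(c)), 0, p(c))))  →  g(c, 0)   [R2 at 2]
5. g(c, 0)  →  c   [R4 at ε]

c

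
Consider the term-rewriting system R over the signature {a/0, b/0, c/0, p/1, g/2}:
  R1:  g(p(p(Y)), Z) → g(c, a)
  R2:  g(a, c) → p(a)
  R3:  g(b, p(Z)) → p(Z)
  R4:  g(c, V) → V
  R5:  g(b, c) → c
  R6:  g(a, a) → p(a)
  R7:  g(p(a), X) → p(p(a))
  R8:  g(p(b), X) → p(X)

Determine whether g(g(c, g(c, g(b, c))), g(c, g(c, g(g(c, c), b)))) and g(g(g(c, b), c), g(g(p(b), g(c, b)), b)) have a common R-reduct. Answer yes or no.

no — NF(t₁) = b, NF(t₂) = p(b)

Reduce t₁ = g(g(c, g(c, g(b, c))), g(c, g(c, g(g(c, c), b)))):
1. g(g(c, g(c, g(b, c))), g(c, g(c, g(g(c, c), b))))  →  g(g(c, g(b, c)), g(c, g(c, g(g(c, c), b))))   [R4 at 1]
2. g(g(c, g(b, c)), g(c, g(c, g(g(c, c), b))))  →  g(g(b, c), g(c, g(c, g(g(c, c), b))))   [R4 at 1]
3. g(g(b, c), g(c, g(c, g(g(c, c), b))))  →  g(c, g(c, g(c, g(g(c, c), b))))   [R5 at 1]
4. g(c, g(c, g(c, g(g(c, c), b))))  →  g(c, g(c, g(g(c, c), b)))   [R4 at ε]
5. g(c, g(c, g(g(c, c), b)))  →  g(c, g(g(c, c), b))   [R4 at ε]
6. g(c, g(g(c, c), b))  →  g(g(c, c), b)   [R4 at ε]
7. g(g(c, c), b)  →  g(c, b)   [R4 at 1]
8. g(c, b)  →  b   [R4 at ε]

Reduce t₂ = g(g(g(c, b), c), g(g(p(b), g(c, b)), b)):
1. g(g(g(c, b), c), g(g(p(b), g(c, b)), b))  →  g(g(b, c), g(g(p(b), g(c, b)), b))   [R4 at 1.1]
2. g(g(b, c), g(g(p(b), g(c, b)), b))  →  g(c, g(g(p(b), g(c, b)), b))   [R5 at 1]
3. g(c, g(g(p(b), g(c, b)), b))  →  g(g(p(b), g(c, b)), b)   [R4 at ε]
4. g(g(p(b), g(c, b)), b)  →  g(p(g(c, b)), b)   [R8 at 1]
5. g(p(g(c, b)), b)  →  g(p(b), b)   [R4 at 1.1]
6. g(p(b), b)  →  p(b)   [R8 at ε]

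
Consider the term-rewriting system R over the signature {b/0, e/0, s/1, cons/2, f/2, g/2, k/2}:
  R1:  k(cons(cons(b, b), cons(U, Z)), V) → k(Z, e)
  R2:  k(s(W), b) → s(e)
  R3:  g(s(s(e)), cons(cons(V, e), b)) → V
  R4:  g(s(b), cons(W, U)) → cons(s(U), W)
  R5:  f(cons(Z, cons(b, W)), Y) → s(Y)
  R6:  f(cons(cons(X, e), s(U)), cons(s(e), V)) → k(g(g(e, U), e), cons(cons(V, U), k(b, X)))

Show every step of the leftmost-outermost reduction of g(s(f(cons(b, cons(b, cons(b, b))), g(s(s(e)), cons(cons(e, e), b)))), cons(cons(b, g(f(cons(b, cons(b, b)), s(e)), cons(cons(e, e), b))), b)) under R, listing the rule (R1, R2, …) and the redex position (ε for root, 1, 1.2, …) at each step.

b

1. g(s(f(cons(b, cons(b, cons(b, b))), g(s(s(e)), cons(cons(e, e), b)))), cons(cons(b, g(f(cons(b, cons(b, b)), s(e)), cons(cons(e, e), b))), b))  →  g(s(s(g(s(s(e)), cons(cons(e, e), b)))), cons(cons(b, g(f(cons(b, cons(b, b)), s(e)), cons(cons(e, e), b))), b))   [R5 at 1.1]
2. g(s(s(g(s(s(e)), cons(cons(e, e), b)))), cons(cons(b, g(f(cons(b, cons(b, b)), s(e)), cons(cons(e, e), b))), b))  →  g(s(s(e)), cons(cons(b, g(f(cons(b, cons(b, b)), s(e)), cons(cons(e, e), b))), b))   [R3 at 1.1.1]
3. g(s(s(e)), cons(cons(b, g(f(cons(b, cons(b, b)), s(e)), cons(cons(e, e), b))), b))  →  g(s(s(e)), cons(cons(b, g(s(s(e)), cons(cons(e, e), b))), b))   [R5 at 2.1.2.1]
4. g(s(s(e)), cons(cons(b, g(s(s(e)), cons(cons(e, e), b))), b))  →  g(s(s(e)), cons(cons(b, e), b))   [R3 at 2.1.2]
5. g(s(s(e)), cons(cons(b, e), b))  →  b   [R3 at ε]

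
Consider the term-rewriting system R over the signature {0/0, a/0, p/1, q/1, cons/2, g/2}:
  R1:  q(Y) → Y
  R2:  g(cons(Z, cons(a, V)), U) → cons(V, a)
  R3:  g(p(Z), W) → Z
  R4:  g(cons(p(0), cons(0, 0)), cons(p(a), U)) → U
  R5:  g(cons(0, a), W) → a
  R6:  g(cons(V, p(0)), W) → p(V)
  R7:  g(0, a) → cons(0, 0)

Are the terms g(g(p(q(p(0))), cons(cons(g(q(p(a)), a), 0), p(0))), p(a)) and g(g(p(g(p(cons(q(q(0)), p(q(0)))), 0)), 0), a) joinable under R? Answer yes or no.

no — NF(t₁) = 0, NF(t₂) = p(0)

Reduce t₁ = g(g(p(q(p(0))), cons(cons(g(q(p(a)), a), 0), p(0))), p(a)):
1. g(g(p(q(p(0))), cons(cons(g(q(p(a)), a), 0), p(0))), p(a))  →  g(q(p(0)), p(a))   [R3 at 1]
2. g(q(p(0)), p(a))  →  g(p(0), p(a))   [R1 at 1]
3. g(p(0), p(a))  →  0   [R3 at ε]

Reduce t₂ = g(g(p(g(p(cons(q(q(0)), p(q(0)))), 0)), 0), a):
1. g(g(p(g(p(cons(q(q(0)), p(q(0)))), 0)), 0), a)  →  g(g(p(cons(q(q(0)), p(q(0)))), 0), a)   [R3 at 1]
2. g(g(p(cons(q(q(0)), p(q(0)))), 0), a)  →  g(cons(q(q(0)), p(q(0))), a)   [R3 at 1]
3. g(cons(q(q(0)), p(q(0))), a)  →  g(cons(q(0), p(q(0))), a)   [R1 at 1.1]
4. g(cons(q(0), p(q(0))), a)  →  g(cons(0, p(q(0))), a)   [R1 at 1.1]
5. g(cons(0, p(q(0))), a)  →  g(cons(0, p(0)), a)   [R1 at 1.2.1]
6. g(cons(0, p(0)), a)  →  p(0)   [R6 at ε]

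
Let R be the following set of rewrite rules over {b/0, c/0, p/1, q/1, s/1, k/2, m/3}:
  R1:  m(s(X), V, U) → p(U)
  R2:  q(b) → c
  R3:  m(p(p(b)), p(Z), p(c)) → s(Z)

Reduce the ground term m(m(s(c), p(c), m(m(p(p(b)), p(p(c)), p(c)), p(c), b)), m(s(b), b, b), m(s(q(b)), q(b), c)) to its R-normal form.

1. m(m(s(c), p(c), m(m(p(p(b)), p(p(c)), p(c)), p(c), b)), m(s(b), b, b), m(s(q(b)), q(b), c))  →  m(p(m(m(p(p(b)), p(p(c)), p(c)), p(c), b)), m(s(b), b, b), m(s(q(b)), q(b), c))   [R1 at 1]
2. m(p(m(m(p(p(b)), p(p(c)), p(c)), p(c), b)), m(s(b), b, b), m(s(q(b)), q(b), c))  →  m(p(m(s(p(c)), p(c), b)), m(s(b), b, b), m(s(q(b)), q(b), c))   [R3 at 1.1.1]
3. m(p(m(s(p(c)), p(c), b)), m(s(b), b, b), m(s(q(b)), q(b), c))  →  m(p(p(b)), m(s(b), b, b), m(s(q(b)), q(b), c))   [R1 at 1.1]
4. m(p(p(b)), m(s(b), b, b), m(s(q(b)), q(b), c))  →  m(p(p(b)), p(b), m(s(q(b)), q(b), c))   [R1 at 2]
5. m(p(p(b)), p(b), m(s(q(b)), q(b), c))  →  m(p(p(b)), p(b), p(c))   [R1 at 3]
6. m(p(p(b)), p(b), p(c))  →  s(b)   [R3 at ε]

s(b)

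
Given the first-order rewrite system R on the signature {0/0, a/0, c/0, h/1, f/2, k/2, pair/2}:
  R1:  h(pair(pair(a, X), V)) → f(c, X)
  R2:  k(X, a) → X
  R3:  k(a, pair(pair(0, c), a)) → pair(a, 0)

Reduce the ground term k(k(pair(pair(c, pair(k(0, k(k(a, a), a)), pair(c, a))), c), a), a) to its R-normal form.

pair(pair(c, pair(0, pair(c, a))), c)

1. k(k(pair(pair(c, pair(k(0, k(k(a, a), a)), pair(c, a))), c), a), a)  →  k(pair(pair(c, pair(k(0, k(k(a, a), a)), pair(c, a))), c), a)   [R2 at ε]
2. k(pair(pair(c, pair(k(0, k(k(a, a), a)), pair(c, a))), c), a)  →  pair(pair(c, pair(k(0, k(k(a, a), a)), pair(c, a))), c)   [R2 at ε]
3. pair(pair(c, pair(k(0, k(k(a, a), a)), pair(c, a))), c)  →  pair(pair(c, pair(k(0, k(a, a)), pair(c, a))), c)   [R2 at 1.2.1.2]
4. pair(pair(c, pair(k(0, k(a, a)), pair(c, a))), c)  →  pair(pair(c, pair(k(0, a), pair(c, a))), c)   [R2 at 1.2.1.2]
5. pair(pair(c, pair(k(0, a), pair(c, a))), c)  →  pair(pair(c, pair(0, pair(c, a))), c)   [R2 at 1.2.1]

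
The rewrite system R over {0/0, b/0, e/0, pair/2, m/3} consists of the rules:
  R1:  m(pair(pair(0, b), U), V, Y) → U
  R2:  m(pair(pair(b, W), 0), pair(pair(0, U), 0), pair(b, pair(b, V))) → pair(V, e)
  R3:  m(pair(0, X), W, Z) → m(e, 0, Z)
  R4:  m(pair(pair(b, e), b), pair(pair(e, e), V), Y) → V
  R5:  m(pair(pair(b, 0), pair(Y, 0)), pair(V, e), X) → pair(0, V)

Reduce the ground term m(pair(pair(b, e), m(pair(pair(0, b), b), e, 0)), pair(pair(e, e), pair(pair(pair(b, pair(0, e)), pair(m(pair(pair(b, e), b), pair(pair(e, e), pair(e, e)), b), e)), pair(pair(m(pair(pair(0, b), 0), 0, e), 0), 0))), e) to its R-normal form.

1. m(pair(pair(b, e), m(pair(pair(0, b), b), e, 0)), pair(pair(e, e), pair(pair(pair(b, pair(0, e)), pair(m(pair(pair(b, e), b), pair(pair(e, e), pair(e, e)), b), e)), pair(pair(m(pair(pair(0, b), 0), 0, e), 0), 0))), e)  →  m(pair(pair(b, e), b), pair(pair(e, e), pair(pair(pair(b, pair(0, e)), pair(m(pair(pair(b, e), b), pair(pair(e, e), pair(e, e)), b), e)), pair(pair(m(pair(pair(0, b), 0), 0, e), 0), 0))), e)   [R1 at 1.2]
2. m(pair(pair(b, e), b), pair(pair(e, e), pair(pair(pair(b, pair(0, e)), pair(m(pair(pair(b, e), b), pair(pair(e, e), pair(e, e)), b), e)), pair(pair(m(pair(pair(0, b), 0), 0, e), 0), 0))), e)  →  pair(pair(pair(b, pair(0, e)), pair(m(pair(pair(b, e), b), pair(pair(e, e), pair(e, e)), b), e)), pair(pair(m(pair(pair(0, b), 0), 0, e), 0), 0))   [R4 at ε]
3. pair(pair(pair(b, pair(0, e)), pair(m(pair(pair(b, e), b), pair(pair(e, e), pair(e, e)), b), e)), pair(pair(m(pair(pair(0, b), 0), 0, e), 0), 0))  →  pair(pair(pair(b, pair(0, e)), pair(pair(e, e), e)), pair(pair(m(pair(pair(0, b), 0), 0, e), 0), 0))   [R4 at 1.2.1]
4. pair(pair(pair(b, pair(0, e)), pair(pair(e, e), e)), pair(pair(m(pair(pair(0, b), 0), 0, e), 0), 0))  →  pair(pair(pair(b, pair(0, e)), pair(pair(e, e), e)), pair(pair(0, 0), 0))   [R1 at 2.1.1]

pair(pair(pair(b, pair(0, e)), pair(pair(e, e), e)), pair(pair(0, 0), 0))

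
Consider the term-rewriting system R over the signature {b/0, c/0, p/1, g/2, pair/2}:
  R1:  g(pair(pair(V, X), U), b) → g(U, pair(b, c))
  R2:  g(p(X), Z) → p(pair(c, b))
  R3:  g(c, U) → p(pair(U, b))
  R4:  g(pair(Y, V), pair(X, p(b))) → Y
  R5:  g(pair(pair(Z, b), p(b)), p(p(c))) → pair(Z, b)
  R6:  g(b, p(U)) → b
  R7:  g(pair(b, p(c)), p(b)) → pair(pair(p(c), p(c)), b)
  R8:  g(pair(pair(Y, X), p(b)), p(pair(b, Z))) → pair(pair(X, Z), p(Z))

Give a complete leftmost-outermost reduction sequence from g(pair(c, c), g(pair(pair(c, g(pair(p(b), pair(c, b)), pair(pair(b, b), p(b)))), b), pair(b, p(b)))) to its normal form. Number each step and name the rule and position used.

1. g(pair(c, c), g(pair(pair(c, g(pair(p(b), pair(c, b)), pair(pair(b, b), p(b)))), b), pair(b, p(b))))  →  g(pair(c, c), pair(c, g(pair(p(b), pair(c, b)), pair(pair(b, b), p(b)))))   [R4 at 2]
2. g(pair(c, c), pair(c, g(pair(p(b), pair(c, b)), pair(pair(b, b), p(b)))))  →  g(pair(c, c), pair(c, p(b)))   [R4 at 2.2]
3. g(pair(c, c), pair(c, p(b)))  →  c   [R4 at ε]

c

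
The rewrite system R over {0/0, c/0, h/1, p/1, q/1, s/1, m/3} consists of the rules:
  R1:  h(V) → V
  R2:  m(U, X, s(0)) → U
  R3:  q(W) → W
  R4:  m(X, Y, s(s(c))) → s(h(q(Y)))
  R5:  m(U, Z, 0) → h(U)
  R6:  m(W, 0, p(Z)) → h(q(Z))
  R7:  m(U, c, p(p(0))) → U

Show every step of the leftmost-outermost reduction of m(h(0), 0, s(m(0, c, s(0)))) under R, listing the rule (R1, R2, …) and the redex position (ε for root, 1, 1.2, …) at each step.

0

1. m(h(0), 0, s(m(0, c, s(0))))  →  m(0, 0, s(m(0, c, s(0))))   [R1 at 1]
2. m(0, 0, s(m(0, c, s(0))))  →  m(0, 0, s(0))   [R2 at 3.1]
3. m(0, 0, s(0))  →  0   [R2 at ε]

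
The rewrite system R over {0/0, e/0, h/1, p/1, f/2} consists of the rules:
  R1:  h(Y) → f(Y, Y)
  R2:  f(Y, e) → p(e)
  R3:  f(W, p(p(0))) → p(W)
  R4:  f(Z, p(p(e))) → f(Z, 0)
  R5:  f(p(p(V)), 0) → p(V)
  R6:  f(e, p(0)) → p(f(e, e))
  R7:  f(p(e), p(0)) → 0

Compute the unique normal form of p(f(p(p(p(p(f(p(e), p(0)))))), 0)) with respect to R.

p(p(p(p(0))))

1. p(f(p(p(p(p(f(p(e), p(0)))))), 0))  →  p(p(p(p(f(p(e), p(0))))))   [R5 at 1]
2. p(p(p(p(f(p(e), p(0))))))  →  p(p(p(p(0))))   [R7 at 1.1.1.1]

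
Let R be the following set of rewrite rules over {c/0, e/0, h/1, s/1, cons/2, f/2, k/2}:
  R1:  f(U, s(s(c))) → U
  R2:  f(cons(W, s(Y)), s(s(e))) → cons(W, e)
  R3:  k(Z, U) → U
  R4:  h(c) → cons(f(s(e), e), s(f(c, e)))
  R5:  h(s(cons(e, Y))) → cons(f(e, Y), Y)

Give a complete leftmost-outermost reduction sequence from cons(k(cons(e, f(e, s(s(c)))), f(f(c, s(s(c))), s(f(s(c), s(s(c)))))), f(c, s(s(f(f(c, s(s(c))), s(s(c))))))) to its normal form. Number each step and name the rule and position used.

cons(c, c)

1. cons(k(cons(e, f(e, s(s(c)))), f(f(c, s(s(c))), s(f(s(c), s(s(c)))))), f(c, s(s(f(f(c, s(s(c))), s(s(c)))))))  →  cons(f(f(c, s(s(c))), s(f(s(c), s(s(c))))), f(c, s(s(f(f(c, s(s(c))), s(s(c)))))))   [R3 at 1]
2. cons(f(f(c, s(s(c))), s(f(s(c), s(s(c))))), f(c, s(s(f(f(c, s(s(c))), s(s(c)))))))  →  cons(f(c, s(f(s(c), s(s(c))))), f(c, s(s(f(f(c, s(s(c))), s(s(c)))))))   [R1 at 1.1]
3. cons(f(c, s(f(s(c), s(s(c))))), f(c, s(s(f(f(c, s(s(c))), s(s(c)))))))  →  cons(f(c, s(s(c))), f(c, s(s(f(f(c, s(s(c))), s(s(c)))))))   [R1 at 1.2.1]
4. cons(f(c, s(s(c))), f(c, s(s(f(f(c, s(s(c))), s(s(c)))))))  →  cons(c, f(c, s(s(f(f(c, s(s(c))), s(s(c)))))))   [R1 at 1]
5. cons(c, f(c, s(s(f(f(c, s(s(c))), s(s(c)))))))  →  cons(c, f(c, s(s(f(c, s(s(c)))))))   [R1 at 2.2.1.1]
6. cons(c, f(c, s(s(f(c, s(s(c)))))))  →  cons(c, f(c, s(s(c))))   [R1 at 2.2.1.1]
7. cons(c, f(c, s(s(c))))  →  cons(c, c)   [R1 at 2]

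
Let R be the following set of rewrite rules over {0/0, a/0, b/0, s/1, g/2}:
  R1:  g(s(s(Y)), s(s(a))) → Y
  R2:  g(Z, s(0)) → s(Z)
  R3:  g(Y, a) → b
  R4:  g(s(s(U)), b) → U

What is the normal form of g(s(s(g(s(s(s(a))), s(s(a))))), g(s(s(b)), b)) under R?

1. g(s(s(g(s(s(s(a))), s(s(a))))), g(s(s(b)), b))  →  g(s(s(s(a))), g(s(s(b)), b))   [R1 at 1.1.1]
2. g(s(s(s(a))), g(s(s(b)), b))  →  g(s(s(s(a))), b)   [R4 at 2]
3. g(s(s(s(a))), b)  →  s(a)   [R4 at ε]

s(a)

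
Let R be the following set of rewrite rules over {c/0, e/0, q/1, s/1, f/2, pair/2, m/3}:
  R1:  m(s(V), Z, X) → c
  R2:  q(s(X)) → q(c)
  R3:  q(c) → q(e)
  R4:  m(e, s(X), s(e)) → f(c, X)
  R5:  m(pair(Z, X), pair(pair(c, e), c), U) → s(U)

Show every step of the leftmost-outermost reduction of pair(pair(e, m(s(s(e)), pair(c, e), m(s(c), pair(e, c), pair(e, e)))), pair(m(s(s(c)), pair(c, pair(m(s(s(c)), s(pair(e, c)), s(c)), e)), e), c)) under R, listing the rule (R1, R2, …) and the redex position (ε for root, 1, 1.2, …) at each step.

1. pair(pair(e, m(s(s(e)), pair(c, e), m(s(c), pair(e, c), pair(e, e)))), pair(m(s(s(c)), pair(c, pair(m(s(s(c)), s(pair(e, c)), s(c)), e)), e), c))  →  pair(pair(e, c), pair(m(s(s(c)), pair(c, pair(m(s(s(c)), s(pair(e, c)), s(c)), e)), e), c))   [R1 at 1.2]
2. pair(pair(e, c), pair(m(s(s(c)), pair(c, pair(m(s(s(c)), s(pair(e, c)), s(c)), e)), e), c))  →  pair(pair(e, c), pair(c, c))   [R1 at 2.1]

pair(pair(e, c), pair(c, c))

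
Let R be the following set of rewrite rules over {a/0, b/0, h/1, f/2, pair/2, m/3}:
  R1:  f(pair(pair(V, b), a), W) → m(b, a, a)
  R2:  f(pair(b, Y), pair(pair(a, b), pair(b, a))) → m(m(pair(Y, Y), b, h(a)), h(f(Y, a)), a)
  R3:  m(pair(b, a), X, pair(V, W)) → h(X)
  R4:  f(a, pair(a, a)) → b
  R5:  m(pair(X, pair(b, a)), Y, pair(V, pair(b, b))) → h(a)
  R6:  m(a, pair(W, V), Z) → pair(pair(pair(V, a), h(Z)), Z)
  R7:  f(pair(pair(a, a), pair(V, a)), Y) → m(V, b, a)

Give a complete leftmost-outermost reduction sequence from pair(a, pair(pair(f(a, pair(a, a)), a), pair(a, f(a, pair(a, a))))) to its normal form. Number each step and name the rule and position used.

1. pair(a, pair(pair(f(a, pair(a, a)), a), pair(a, f(a, pair(a, a)))))  →  pair(a, pair(pair(b, a), pair(a, f(a, pair(a, a)))))   [R4 at 2.1.1]
2. pair(a, pair(pair(b, a), pair(a, f(a, pair(a, a)))))  →  pair(a, pair(pair(b, a), pair(a, b)))   [R4 at 2.2.2]

pair(a, pair(pair(b, a), pair(a, b)))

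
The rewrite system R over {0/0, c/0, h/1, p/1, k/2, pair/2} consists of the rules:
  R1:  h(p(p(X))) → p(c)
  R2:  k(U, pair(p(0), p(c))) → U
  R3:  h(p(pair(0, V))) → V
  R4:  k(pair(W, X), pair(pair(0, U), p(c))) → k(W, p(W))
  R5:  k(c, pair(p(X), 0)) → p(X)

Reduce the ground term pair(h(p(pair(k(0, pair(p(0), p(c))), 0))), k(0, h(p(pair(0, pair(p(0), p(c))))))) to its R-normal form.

pair(0, 0)

1. pair(h(p(pair(k(0, pair(p(0), p(c))), 0))), k(0, h(p(pair(0, pair(p(0), p(c)))))))  →  pair(h(p(pair(0, 0))), k(0, h(p(pair(0, pair(p(0), p(c)))))))   [R2 at 1.1.1.1]
2. pair(h(p(pair(0, 0))), k(0, h(p(pair(0, pair(p(0), p(c)))))))  →  pair(0, k(0, h(p(pair(0, pair(p(0), p(c)))))))   [R3 at 1]
3. pair(0, k(0, h(p(pair(0, pair(p(0), p(c)))))))  →  pair(0, k(0, pair(p(0), p(c))))   [R3 at 2.2]
4. pair(0, k(0, pair(p(0), p(c))))  →  pair(0, 0)   [R2 at 2]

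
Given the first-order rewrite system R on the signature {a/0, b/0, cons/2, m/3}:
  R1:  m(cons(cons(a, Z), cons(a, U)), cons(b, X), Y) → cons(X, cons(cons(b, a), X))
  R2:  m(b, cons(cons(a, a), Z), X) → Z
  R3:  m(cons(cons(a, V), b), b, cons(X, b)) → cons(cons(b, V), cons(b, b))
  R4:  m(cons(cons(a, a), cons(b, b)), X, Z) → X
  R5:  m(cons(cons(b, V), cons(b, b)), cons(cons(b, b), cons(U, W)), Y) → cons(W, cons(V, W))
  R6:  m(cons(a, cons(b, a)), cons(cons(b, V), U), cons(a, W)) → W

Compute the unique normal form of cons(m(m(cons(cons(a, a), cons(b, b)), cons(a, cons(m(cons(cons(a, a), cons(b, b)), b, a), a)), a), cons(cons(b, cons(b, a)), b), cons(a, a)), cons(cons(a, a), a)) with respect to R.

cons(a, cons(cons(a, a), a))

1. cons(m(m(cons(cons(a, a), cons(b, b)), cons(a, cons(m(cons(cons(a, a), cons(b, b)), b, a), a)), a), cons(cons(b, cons(b, a)), b), cons(a, a)), cons(cons(a, a), a))  →  cons(m(cons(a, cons(m(cons(cons(a, a), cons(b, b)), b, a), a)), cons(cons(b, cons(b, a)), b), cons(a, a)), cons(cons(a, a), a))   [R4 at 1.1]
2. cons(m(cons(a, cons(m(cons(cons(a, a), cons(b, b)), b, a), a)), cons(cons(b, cons(b, a)), b), cons(a, a)), cons(cons(a, a), a))  →  cons(m(cons(a, cons(b, a)), cons(cons(b, cons(b, a)), b), cons(a, a)), cons(cons(a, a), a))   [R4 at 1.1.2.1]
3. cons(m(cons(a, cons(b, a)), cons(cons(b, cons(b, a)), b), cons(a, a)), cons(cons(a, a), a))  →  cons(a, cons(cons(a, a), a))   [R6 at 1]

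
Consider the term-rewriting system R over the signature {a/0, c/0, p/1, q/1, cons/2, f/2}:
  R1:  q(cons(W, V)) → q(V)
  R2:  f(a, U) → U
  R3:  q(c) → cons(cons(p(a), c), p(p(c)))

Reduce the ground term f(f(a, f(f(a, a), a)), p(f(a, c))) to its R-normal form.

1. f(f(a, f(f(a, a), a)), p(f(a, c)))  →  f(f(f(a, a), a), p(f(a, c)))   [R2 at 1]
2. f(f(f(a, a), a), p(f(a, c)))  →  f(f(a, a), p(f(a, c)))   [R2 at 1.1]
3. f(f(a, a), p(f(a, c)))  →  f(a, p(f(a, c)))   [R2 at 1]
4. f(a, p(f(a, c)))  →  p(f(a, c))   [R2 at ε]
5. p(f(a, c))  →  p(c)   [R2 at 1]

p(c)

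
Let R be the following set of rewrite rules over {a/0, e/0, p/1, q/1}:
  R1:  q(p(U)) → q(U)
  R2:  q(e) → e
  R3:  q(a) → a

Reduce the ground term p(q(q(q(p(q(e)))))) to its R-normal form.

p(e)

1. p(q(q(q(p(q(e))))))  →  p(q(q(q(q(e)))))   [R1 at 1.1.1]
2. p(q(q(q(q(e)))))  →  p(q(q(q(e))))   [R2 at 1.1.1.1]
3. p(q(q(q(e))))  →  p(q(q(e)))   [R2 at 1.1.1]
4. p(q(q(e)))  →  p(q(e))   [R2 at 1.1]
5. p(q(e))  →  p(e)   [R2 at 1]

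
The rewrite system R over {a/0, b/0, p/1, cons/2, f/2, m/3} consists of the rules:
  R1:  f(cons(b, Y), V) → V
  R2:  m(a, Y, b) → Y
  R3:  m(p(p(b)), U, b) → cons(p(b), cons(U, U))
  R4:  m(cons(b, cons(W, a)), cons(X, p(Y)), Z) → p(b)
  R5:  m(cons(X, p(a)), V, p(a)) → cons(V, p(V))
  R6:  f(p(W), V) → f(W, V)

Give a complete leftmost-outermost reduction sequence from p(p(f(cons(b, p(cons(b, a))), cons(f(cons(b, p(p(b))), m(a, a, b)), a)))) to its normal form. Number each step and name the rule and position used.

1. p(p(f(cons(b, p(cons(b, a))), cons(f(cons(b, p(p(b))), m(a, a, b)), a))))  →  p(p(cons(f(cons(b, p(p(b))), m(a, a, b)), a)))   [R1 at 1.1]
2. p(p(cons(f(cons(b, p(p(b))), m(a, a, b)), a)))  →  p(p(cons(m(a, a, b), a)))   [R1 at 1.1.1]
3. p(p(cons(m(a, a, b), a)))  →  p(p(cons(a, a)))   [R2 at 1.1.1]

p(p(cons(a, a)))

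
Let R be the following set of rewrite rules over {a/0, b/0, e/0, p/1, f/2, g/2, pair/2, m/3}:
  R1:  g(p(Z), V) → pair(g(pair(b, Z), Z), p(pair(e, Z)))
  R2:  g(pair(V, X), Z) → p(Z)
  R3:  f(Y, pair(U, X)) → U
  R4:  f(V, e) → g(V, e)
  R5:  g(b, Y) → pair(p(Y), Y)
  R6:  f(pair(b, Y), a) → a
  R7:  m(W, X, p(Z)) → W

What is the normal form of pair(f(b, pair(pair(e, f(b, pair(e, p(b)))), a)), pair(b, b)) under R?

1. pair(f(b, pair(pair(e, f(b, pair(e, p(b)))), a)), pair(b, b))  →  pair(pair(e, f(b, pair(e, p(b)))), pair(b, b))   [R3 at 1]
2. pair(pair(e, f(b, pair(e, p(b)))), pair(b, b))  →  pair(pair(e, e), pair(b, b))   [R3 at 1.2]

pair(pair(e, e), pair(b, b))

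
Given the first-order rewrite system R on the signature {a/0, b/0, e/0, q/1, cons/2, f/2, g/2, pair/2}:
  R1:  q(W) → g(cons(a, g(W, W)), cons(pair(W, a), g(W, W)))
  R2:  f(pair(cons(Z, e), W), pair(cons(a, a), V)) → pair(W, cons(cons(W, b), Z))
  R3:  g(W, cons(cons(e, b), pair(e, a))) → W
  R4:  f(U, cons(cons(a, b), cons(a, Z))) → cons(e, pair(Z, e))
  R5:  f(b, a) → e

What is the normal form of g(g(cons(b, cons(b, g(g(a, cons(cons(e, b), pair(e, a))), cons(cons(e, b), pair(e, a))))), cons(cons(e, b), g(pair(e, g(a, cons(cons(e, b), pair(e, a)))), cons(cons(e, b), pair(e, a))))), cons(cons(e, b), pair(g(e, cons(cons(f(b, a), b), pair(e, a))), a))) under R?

1. g(g(cons(b, cons(b, g(g(a, cons(cons(e, b), pair(e, a))), cons(cons(e, b), pair(e, a))))), cons(cons(e, b), g(pair(e, g(a, cons(cons(e, b), pair(e, a)))), cons(cons(e, b), pair(e, a))))), cons(cons(e, b), pair(g(e, cons(cons(f(b, a), b), pair(e, a))), a)))  →  g(g(cons(b, cons(b, g(a, cons(cons(e, b), pair(e, a))))), cons(cons(e, b), g(pair(e, g(a, cons(cons(e, b), pair(e, a)))), cons(cons(e, b), pair(e, a))))), cons(cons(e, b), pair(g(e, cons(cons(f(b, a), b), pair(e, a))), a)))   [R3 at 1.1.2.2]
2. g(g(cons(b, cons(b, g(a, cons(cons(e, b), pair(e, a))))), cons(cons(e, b), g(pair(e, g(a, cons(cons(e, b), pair(e, a)))), cons(cons(e, b), pair(e, a))))), cons(cons(e, b), pair(g(e, cons(cons(f(b, a), b), pair(e, a))), a)))  →  g(g(cons(b, cons(b, a)), cons(cons(e, b), g(pair(e, g(a, cons(cons(e, b), pair(e, a)))), cons(cons(e, b), pair(e, a))))), cons(cons(e, b), pair(g(e, cons(cons(f(b, a), b), pair(e, a))), a)))   [R3 at 1.1.2.2]
3. g(g(cons(b, cons(b, a)), cons(cons(e, b), g(pair(e, g(a, cons(cons(e, b), pair(e, a)))), cons(cons(e, b), pair(e, a))))), cons(cons(e, b), pair(g(e, cons(cons(f(b, a), b), pair(e, a))), a)))  →  g(g(cons(b, cons(b, a)), cons(cons(e, b), pair(e, g(a, cons(cons(e, b), pair(e, a)))))), cons(cons(e, b), pair(g(e, cons(cons(f(b, a), b), pair(e, a))), a)))   [R3 at 1.2.2]
4. g(g(cons(b, cons(b, a)), cons(cons(e, b), pair(e, g(a, cons(cons(e, b), pair(e, a)))))), cons(cons(e, b), pair(g(e, cons(cons(f(b, a), b), pair(e, a))), a)))  →  g(g(cons(b, cons(b, a)), cons(cons(e, b), pair(e, a))), cons(cons(e, b), pair(g(e, cons(cons(f(b, a), b), pair(e, a))), a)))   [R3 at 1.2.2.2]
5. g(g(cons(b, cons(b, a)), cons(cons(e, b), pair(e, a))), cons(cons(e, b), pair(g(e, cons(cons(f(b, a), b), pair(e, a))), a)))  →  g(cons(b, cons(b, a)), cons(cons(e, b), pair(g(e, cons(cons(f(b, a), b), pair(e, a))), a)))   [R3 at 1]
6. g(cons(b, cons(b, a)), cons(cons(e, b), pair(g(e, cons(cons(f(b, a), b), pair(e, a))), a)))  →  g(cons(b, cons(b, a)), cons(cons(e, b), pair(g(e, cons(cons(e, b), pair(e, a))), a)))   [R5 at 2.2.1.2.1.1]
7. g(cons(b, cons(b, a)), cons(cons(e, b), pair(g(e, cons(cons(e, b), pair(e, a))), a)))  →  g(cons(b, cons(b, a)), cons(cons(e, b), pair(e, a)))   [R3 at 2.2.1]
8. g(cons(b, cons(b, a)), cons(cons(e, b), pair(e, a)))  →  cons(b, cons(b, a))   [R3 at ε]

cons(b, cons(b, a))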